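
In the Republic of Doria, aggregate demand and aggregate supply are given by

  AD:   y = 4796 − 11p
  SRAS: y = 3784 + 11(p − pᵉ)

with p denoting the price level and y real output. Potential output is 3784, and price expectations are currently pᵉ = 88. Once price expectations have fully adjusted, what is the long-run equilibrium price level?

Short run: with pᵉ = 88, SRAS is y = 2816 + 11p. Setting AD = SRAS gives 1980 = 22p, so p = 90 and y = 4796 − 11·90 = 3806.
Output 3806 is above potential 3784, so over time expected prices rise and SRAS shifts left until y returns to 3784.
Long run: y = 3784 on the AD curve gives 3784 = 4796 − 11p, so p = 92.

Long-run p = 92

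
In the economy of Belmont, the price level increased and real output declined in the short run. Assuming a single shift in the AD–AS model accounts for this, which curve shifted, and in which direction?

SRAS shifted left

P rose and Y fell. An AD shift moves P and Y in the same direction; an SRAS shift moves them in opposite directions.
Here P and Y moved in opposite directions, so the SRAS curve shifted.
Since Y fell, SRAS shifted left.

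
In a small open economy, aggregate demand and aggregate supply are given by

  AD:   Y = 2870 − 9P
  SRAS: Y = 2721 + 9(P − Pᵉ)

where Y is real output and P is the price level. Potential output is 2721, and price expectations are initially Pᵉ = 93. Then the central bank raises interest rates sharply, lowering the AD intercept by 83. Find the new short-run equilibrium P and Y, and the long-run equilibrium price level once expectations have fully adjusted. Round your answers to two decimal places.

Short run: P = 50.17, Y = 2335.50. Long run: P = 7.33.

AD shifts left: new AD is Y = 2787 − 9P. With Pᵉ = 93, SRAS is Y = 1884 + 9P.
Short run: 2787 − 9P = 1884 + 9P gives 903 = 18P, so P = 50.17 and Y = 2787 − 9P = 2335.50.
Y = 2335.50 is below potential 2721; expectations adjust and SRAS shifts right until Y = 2721.
Long run: on the new AD curve, 2721 = 2787 − 9P gives P = 7.33.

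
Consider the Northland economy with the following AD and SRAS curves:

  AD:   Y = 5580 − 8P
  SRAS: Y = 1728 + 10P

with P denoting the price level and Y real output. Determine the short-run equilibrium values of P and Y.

Set AD = SRAS: 5580 − 8P = 1728 + 10P, so 3852 = 18P and P = 214.
Then Y = 5580 − 8·214 = 3868.

P = 214, Y = 3868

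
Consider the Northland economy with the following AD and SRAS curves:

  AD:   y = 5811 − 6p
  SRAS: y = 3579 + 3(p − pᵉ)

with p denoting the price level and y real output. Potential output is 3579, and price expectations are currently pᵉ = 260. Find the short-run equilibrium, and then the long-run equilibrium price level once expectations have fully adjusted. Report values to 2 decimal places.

Short run: p = 334.67, y = 3803.00. Long run: p = 372.00.

Short run: with pᵉ = 260, SRAS is y = 2799 + 3p. Setting AD = SRAS gives 3012 = 9p, so p = 334.67 and y = 5811 − 6p = 3803.00.
Output 3803.00 is above potential 3579, so over time expected prices rise and SRAS shifts left until y returns to 3579.
Long run: y = 3579 on the AD curve gives 3579 = 5811 − 6p, so p = 372.00.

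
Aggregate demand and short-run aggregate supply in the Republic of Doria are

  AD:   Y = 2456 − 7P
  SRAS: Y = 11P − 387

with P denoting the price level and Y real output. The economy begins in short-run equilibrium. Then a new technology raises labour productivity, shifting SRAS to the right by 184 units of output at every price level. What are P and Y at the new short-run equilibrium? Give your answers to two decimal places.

P = 147.72, Y = 1421.94

This is a positive supply shock: SRAS shifts right.
New SRAS: Y = 11P − 203.
Set AD = SRAS: 2456 − 7P = 11P − 203, so 2659 = 18P and P = 147.72.
Substituting into AD, Y = 1421.94.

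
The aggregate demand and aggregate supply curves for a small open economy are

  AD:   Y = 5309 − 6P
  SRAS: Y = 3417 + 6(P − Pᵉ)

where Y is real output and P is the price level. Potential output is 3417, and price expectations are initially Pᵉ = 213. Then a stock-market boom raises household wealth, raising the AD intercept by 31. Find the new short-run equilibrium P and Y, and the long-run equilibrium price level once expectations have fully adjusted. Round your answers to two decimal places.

AD shifts right: new AD is Y = 5340 − 6P. With Pᵉ = 213, SRAS is Y = 2139 + 6P.
Short run: 5340 − 6P = 2139 + 6P gives 3201 = 12P, so P = 266.75 and Y = 5340 − 6P = 3739.50.
Y = 3739.50 is above potential 3417; expectations adjust and SRAS shifts left until Y = 3417.
Long run: on the new AD curve, 3417 = 5340 − 6P gives P = 320.50.

Short run: P = 266.75, Y = 3739.50. Long run: P = 320.50.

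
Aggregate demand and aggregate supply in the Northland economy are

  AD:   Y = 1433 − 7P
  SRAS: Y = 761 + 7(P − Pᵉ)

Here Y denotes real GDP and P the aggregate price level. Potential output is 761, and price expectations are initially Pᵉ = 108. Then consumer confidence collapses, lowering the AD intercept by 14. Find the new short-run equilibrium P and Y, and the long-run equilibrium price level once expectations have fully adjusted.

Short run: P = 101, Y = 712. Long run: P = 94.

AD shifts left: new AD is Y = 1419 − 7P. With Pᵉ = 108, SRAS is Y = 5 + 7P.
Short run: 1419 − 7P = 5 + 7P gives 1414 = 14P, so P = 101 and Y = 1419 − 7·101 = 712.
Y = 712 is below potential 761; expectations adjust and SRAS shifts right until Y = 761.
Long run: on the new AD curve, 761 = 1419 − 7P gives P = 94.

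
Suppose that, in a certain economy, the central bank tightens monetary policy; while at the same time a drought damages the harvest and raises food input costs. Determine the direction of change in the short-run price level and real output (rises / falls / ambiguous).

Price level: ambiguous; output: falls

The first event is a negative demand shock: AD shifts left, which by itself pushes P down and Y down.
The second is an adverse supply shock: SRAS shifts left, which by itself pushes P up and Y down.
The two shocks push P in opposite directions, so the effect on P is ambiguous. Both shocks push Y down, so Y falls.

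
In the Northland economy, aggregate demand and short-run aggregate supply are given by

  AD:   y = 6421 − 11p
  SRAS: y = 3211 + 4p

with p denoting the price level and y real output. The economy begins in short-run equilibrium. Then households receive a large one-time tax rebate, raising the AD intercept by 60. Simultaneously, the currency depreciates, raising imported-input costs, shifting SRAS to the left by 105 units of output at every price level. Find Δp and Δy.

After both shocks: AD is y = 6481 − 11p and SRAS is y = 3106 + 4p.
Setting them equal: 3375 = 15p, so p = 225.
y = 6481 − 11·225 = 4006.
Initially p = 214, y = 4067, so Δp = +11 and Δy = -61.

Δp = +11, Δy = -61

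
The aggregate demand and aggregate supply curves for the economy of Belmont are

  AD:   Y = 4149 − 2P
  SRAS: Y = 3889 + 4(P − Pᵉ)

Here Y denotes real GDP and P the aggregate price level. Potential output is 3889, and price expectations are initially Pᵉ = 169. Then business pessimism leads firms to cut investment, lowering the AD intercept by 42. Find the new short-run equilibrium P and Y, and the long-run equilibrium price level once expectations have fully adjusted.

Short run: P = 149, Y = 3809. Long run: P = 109.

AD shifts left: new AD is Y = 4107 − 2P. With Pᵉ = 169, SRAS is Y = 3213 + 4P.
Short run: 4107 − 2P = 3213 + 4P gives 894 = 6P, so P = 149 and Y = 4107 − 2·149 = 3809.
Y = 3809 is below potential 3889; expectations adjust and SRAS shifts right until Y = 3889.
Long run: on the new AD curve, 3889 = 4107 − 2P gives P = 109.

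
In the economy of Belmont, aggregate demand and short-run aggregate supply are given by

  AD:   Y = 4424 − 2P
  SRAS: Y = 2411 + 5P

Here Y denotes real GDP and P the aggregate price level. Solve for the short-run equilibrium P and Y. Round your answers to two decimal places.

P = 287.57, Y = 3848.86

Set AD = SRAS: 4424 − 2P = 2411 + 5P, so 2013 = 7P and P = 287.57.
Substituting into AD, Y = 4424 − 2P = 3848.86.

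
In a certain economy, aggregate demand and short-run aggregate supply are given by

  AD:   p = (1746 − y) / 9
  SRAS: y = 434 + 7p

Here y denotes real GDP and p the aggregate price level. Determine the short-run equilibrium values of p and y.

p = 82, y = 1008

Rearrange AD to y = 1746 − 9p.
Set AD = SRAS: 1746 − 9p = 434 + 7p, so 1312 = 16p and p = 82.
Then y = 1746 − 9·82 = 1008.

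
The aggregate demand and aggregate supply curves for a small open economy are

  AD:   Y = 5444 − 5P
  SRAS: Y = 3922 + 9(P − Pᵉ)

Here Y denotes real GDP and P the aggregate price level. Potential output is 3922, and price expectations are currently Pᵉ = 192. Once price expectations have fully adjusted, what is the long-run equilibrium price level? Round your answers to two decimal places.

Long-run P = 304.40

Short run: with Pᵉ = 192, SRAS is Y = 2194 + 9P. Setting AD = SRAS gives 3250 = 14P, so P = 232.14 and Y = 5444 − 5P = 4283.29.
Output 4283.29 is above potential 3922, so over time expected prices rise and SRAS shifts left until Y returns to 3922.
Long run: Y = 3922 on the AD curve gives 3922 = 5444 − 5P, so P = 304.40.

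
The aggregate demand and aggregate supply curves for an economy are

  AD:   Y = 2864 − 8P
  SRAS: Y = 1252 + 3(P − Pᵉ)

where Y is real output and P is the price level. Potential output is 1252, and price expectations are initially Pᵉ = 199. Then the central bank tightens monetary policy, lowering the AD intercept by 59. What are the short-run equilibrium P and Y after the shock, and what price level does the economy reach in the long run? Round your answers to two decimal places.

AD shifts left: new AD is Y = 2805 − 8P. With Pᵉ = 199, SRAS is Y = 655 + 3P.
Short run: 2805 − 8P = 655 + 3P gives 2150 = 11P, so P = 195.45 and Y = 2805 − 8P = 1241.36.
Y = 1241.36 is below potential 1252; expectations adjust and SRAS shifts right until Y = 1252.
Long run: on the new AD curve, 1252 = 2805 − 8P gives P = 194.13.

Short run: P = 195.45, Y = 1241.36. Long run: P = 194.13.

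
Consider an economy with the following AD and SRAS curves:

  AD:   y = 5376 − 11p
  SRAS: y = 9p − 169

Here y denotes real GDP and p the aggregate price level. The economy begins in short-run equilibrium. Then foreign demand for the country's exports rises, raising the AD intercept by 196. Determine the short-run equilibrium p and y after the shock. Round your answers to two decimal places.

p = 287.05, y = 2414.45

This is a positive demand shock: AD shifts right.
New AD: y = 5572 − 11p.
Set AD = SRAS: 5572 − 11p = 9p − 169, so 5741 = 20p and p = 287.05.
Substituting into AD, y = 2414.45.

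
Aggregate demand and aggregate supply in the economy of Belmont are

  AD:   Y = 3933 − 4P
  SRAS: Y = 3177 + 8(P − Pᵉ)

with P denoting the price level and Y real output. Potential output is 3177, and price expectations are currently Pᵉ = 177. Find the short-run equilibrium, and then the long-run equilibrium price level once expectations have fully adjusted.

Short run: with Pᵉ = 177, SRAS is Y = 1761 + 8P. Setting AD = SRAS gives 2172 = 12P, so P = 181 and Y = 3933 − 4·181 = 3209.
Output 3209 is above potential 3177, so over time expected prices rise and SRAS shifts left until Y returns to 3177.
Long run: Y = 3177 on the AD curve gives 3177 = 3933 − 4P, so P = 189.

Short run: P = 181, Y = 3209. Long run: P = 189.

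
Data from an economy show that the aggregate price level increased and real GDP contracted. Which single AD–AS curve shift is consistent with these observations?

P rose and Y fell. An AD shift moves P and Y in the same direction; an SRAS shift moves them in opposite directions.
Here P and Y moved in opposite directions, so the SRAS curve shifted.
Since Y fell, SRAS shifted left.

SRAS shifted left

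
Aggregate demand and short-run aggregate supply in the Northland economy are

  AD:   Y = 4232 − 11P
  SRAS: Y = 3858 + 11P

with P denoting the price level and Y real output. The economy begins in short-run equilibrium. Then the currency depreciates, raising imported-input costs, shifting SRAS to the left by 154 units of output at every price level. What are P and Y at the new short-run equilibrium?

This is a negative supply shock: SRAS shifts left.
New SRAS: Y = 3704 + 11P.
Set AD = SRAS: 4232 − 11P = 3704 + 11P, so 528 = 22P and P = 24.
Y = 4232 − 11·24 = 3968.

P = 24, Y = 3968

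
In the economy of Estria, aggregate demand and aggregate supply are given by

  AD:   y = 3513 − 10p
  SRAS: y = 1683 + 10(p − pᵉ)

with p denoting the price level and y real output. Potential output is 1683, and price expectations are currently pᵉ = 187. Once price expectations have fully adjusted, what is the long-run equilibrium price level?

Long-run p = 183

Short run: with pᵉ = 187, SRAS is y = 10p − 187. Setting AD = SRAS gives 3700 = 20p, so p = 185 and y = 3513 − 10·185 = 1663.
Output 1663 is below potential 1683, so over time expected prices fall and SRAS shifts right until y returns to 1683.
Long run: y = 1683 on the AD curve gives 1683 = 3513 − 10p, so p = 183.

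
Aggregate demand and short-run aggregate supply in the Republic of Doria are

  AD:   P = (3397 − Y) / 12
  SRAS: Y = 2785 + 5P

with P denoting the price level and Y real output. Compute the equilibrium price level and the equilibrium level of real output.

P = 36, Y = 2965

Rearrange AD to Y = 3397 − 12P.
Set AD = SRAS: 3397 − 12P = 2785 + 5P, so 612 = 17P and P = 36.
Then Y = 3397 − 12·36 = 2965.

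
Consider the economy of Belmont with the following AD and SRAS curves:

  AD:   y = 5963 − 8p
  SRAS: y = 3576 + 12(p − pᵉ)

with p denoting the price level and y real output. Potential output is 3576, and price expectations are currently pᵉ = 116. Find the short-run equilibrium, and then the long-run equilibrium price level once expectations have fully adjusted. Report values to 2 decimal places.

Short run: with pᵉ = 116, SRAS is y = 2184 + 12p. Setting AD = SRAS gives 3779 = 20p, so p = 188.95 and y = 5963 − 8p = 4451.40.
Output 4451.40 is above potential 3576, so over time expected prices rise and SRAS shifts left until y returns to 3576.
Long run: y = 3576 on the AD curve gives 3576 = 5963 − 8p, so p = 298.38.

Short run: p = 188.95, y = 4451.40. Long run: p = 298.38.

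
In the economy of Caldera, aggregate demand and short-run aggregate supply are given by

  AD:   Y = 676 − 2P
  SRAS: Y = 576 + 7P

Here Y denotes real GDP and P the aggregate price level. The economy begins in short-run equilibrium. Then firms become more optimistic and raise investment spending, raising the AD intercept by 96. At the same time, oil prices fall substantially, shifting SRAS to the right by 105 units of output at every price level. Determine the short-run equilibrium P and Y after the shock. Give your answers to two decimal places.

P = 10.11, Y = 751.78

After both shocks: AD is Y = 772 − 2P and SRAS is Y = 681 + 7P.
Setting them equal: 91 = 9P, so P = 10.11.
Substituting into AD, Y = 751.78.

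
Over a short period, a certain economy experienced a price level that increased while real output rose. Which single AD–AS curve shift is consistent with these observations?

AD shifted right

P rose and Y rose. An AD shift moves P and Y in the same direction; an SRAS shift moves them in opposite directions.
Here P and Y moved in the same direction, so the AD curve shifted.
Since Y rose, AD shifted right.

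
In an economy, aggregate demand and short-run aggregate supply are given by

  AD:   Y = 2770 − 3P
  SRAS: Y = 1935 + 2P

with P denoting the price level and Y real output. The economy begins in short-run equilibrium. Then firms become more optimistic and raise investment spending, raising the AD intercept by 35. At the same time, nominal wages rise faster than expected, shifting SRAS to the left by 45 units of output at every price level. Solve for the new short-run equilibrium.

P = 183, Y = 2256

After both shocks: AD is Y = 2805 − 3P and SRAS is Y = 1890 + 2P.
Setting them equal: 915 = 5P, so P = 183.
Y = 2805 − 3·183 = 2256.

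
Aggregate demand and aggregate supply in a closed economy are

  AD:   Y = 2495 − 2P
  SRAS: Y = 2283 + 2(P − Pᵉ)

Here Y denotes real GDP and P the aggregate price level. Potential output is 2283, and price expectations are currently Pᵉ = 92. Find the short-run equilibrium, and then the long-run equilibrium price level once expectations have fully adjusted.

Short run: with Pᵉ = 92, SRAS is Y = 2099 + 2P. Setting AD = SRAS gives 396 = 4P, so P = 99 and Y = 2495 − 2·99 = 2297.
Output 2297 is above potential 2283, so over time expected prices rise and SRAS shifts left until Y returns to 2283.
Long run: Y = 2283 on the AD curve gives 2283 = 2495 − 2P, so P = 106.

Short run: P = 99, Y = 2297. Long run: P = 106.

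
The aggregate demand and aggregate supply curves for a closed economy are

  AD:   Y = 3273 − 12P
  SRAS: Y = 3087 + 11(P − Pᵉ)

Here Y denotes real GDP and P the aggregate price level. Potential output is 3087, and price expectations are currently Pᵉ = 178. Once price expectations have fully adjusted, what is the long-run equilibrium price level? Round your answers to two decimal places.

Short run: with Pᵉ = 178, SRAS is Y = 1129 + 11P. Setting AD = SRAS gives 2144 = 23P, so P = 93.22 and Y = 3273 − 12P = 2154.39.
Output 2154.39 is below potential 3087, so over time expected prices fall and SRAS shifts right until Y returns to 3087.
Long run: Y = 3087 on the AD curve gives 3087 = 3273 − 12P, so P = 15.50.

Long-run P = 15.50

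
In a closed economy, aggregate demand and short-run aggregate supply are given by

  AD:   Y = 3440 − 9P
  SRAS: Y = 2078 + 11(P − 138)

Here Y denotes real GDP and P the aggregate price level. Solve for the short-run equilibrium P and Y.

P = 144, Y = 2144

Write SRAS as Y = 2078 + 11P − 1518 = 560 + 11P.
Set AD = SRAS: 3440 − 9P = 560 + 11P, so 2880 = 20P and P = 144.
Then Y = 3440 − 9·144 = 2144.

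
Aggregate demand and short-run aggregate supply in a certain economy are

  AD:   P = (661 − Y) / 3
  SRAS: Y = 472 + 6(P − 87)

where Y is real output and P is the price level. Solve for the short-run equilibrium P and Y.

P = 79, Y = 424

Write SRAS as Y = 472 + 6P − 522 = 6P − 50.
Rearrange AD to Y = 661 − 3P.
Set AD = SRAS: 661 − 3P = 6P − 50, so 711 = 9P and P = 79.
Then Y = 661 − 3·79 = 424.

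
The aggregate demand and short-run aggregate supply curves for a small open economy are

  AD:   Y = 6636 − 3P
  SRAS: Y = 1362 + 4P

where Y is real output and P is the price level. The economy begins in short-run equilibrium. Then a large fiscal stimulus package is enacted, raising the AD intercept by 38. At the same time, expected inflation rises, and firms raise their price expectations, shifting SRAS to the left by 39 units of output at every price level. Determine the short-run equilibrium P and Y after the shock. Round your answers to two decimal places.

P = 764.43, Y = 4380.71

After both shocks: AD is Y = 6674 − 3P and SRAS is Y = 1323 + 4P.
Setting them equal: 5351 = 7P, so P = 764.43.
Substituting into AD, Y = 4380.71.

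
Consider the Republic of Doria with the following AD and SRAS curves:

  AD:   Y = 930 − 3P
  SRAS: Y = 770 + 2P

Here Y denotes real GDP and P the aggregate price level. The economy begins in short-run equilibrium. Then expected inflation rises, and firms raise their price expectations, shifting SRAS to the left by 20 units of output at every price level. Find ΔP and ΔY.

ΔP = +4, ΔY = -12

This is a negative supply shock: SRAS shifts left.
New SRAS: Y = 750 + 2P.
Set AD = SRAS: 930 − 3P = 750 + 2P, so 180 = 5P and P = 36.
Y = 930 − 3·36 = 822.
Initially P = 32, Y = 834, so ΔP = +4 and ΔY = -12.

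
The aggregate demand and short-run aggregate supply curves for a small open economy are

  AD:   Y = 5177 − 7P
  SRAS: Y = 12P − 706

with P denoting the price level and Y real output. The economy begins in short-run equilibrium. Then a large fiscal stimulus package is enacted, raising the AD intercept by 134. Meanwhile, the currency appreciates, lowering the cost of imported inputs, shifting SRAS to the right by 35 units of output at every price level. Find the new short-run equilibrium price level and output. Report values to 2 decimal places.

P = 314.84, Y = 3107.11

After both shocks: AD is Y = 5311 − 7P and SRAS is Y = 12P − 671.
Setting them equal: 5982 = 19P, so P = 314.84.
Substituting into AD, Y = 3107.11.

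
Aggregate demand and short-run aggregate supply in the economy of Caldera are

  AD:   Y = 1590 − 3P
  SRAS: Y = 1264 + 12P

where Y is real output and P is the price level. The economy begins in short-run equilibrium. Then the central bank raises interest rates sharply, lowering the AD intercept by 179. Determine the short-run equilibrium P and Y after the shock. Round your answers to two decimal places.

P = 9.80, Y = 1381.60

This is a negative demand shock: AD shifts left.
New AD: Y = 1411 − 3P.
Set AD = SRAS: 1411 − 3P = 1264 + 12P, so 147 = 15P and P = 9.80.
Substituting into AD, Y = 1381.60.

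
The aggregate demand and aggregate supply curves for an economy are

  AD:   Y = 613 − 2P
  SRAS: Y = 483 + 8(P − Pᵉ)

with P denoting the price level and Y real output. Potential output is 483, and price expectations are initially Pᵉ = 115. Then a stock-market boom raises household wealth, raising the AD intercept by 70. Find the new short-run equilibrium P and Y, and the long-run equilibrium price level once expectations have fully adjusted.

Short run: P = 112, Y = 459. Long run: P = 100.

AD shifts right: new AD is Y = 683 − 2P. With Pᵉ = 115, SRAS is Y = 8P − 437.
Short run: 683 − 2P = 8P − 437 gives 1120 = 10P, so P = 112 and Y = 683 − 2·112 = 459.
Y = 459 is below potential 483; expectations adjust and SRAS shifts right until Y = 483.
Long run: on the new AD curve, 483 = 683 − 2P gives P = 100.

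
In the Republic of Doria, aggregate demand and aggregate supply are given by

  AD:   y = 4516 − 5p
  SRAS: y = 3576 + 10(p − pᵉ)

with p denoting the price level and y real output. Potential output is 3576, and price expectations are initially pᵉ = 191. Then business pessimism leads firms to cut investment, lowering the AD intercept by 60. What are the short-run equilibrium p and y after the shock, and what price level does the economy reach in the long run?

AD shifts left: new AD is y = 4456 − 5p. With pᵉ = 191, SRAS is y = 1666 + 10p.
Short run: 4456 − 5p = 1666 + 10p gives 2790 = 15p, so p = 186 and y = 4456 − 5·186 = 3526.
y = 3526 is below potential 3576; expectations adjust and SRAS shifts right until y = 3576.
Long run: on the new AD curve, 3576 = 4456 − 5p gives p = 176.

Short run: p = 186, y = 3526. Long run: p = 176.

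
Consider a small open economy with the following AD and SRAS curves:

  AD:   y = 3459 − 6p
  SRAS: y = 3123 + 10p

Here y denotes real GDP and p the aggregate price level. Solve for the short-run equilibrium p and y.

Set AD = SRAS: 3459 − 6p = 3123 + 10p, so 336 = 16p and p = 21.
Then y = 3459 − 6·21 = 3333.

p = 21, y = 3333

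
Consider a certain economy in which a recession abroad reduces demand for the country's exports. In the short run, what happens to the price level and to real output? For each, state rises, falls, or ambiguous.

Price level: falls; output: falls

This is a negative demand shock: AD shifts left.
Moving along the upward-sloping SRAS curve, P falls and Y falls.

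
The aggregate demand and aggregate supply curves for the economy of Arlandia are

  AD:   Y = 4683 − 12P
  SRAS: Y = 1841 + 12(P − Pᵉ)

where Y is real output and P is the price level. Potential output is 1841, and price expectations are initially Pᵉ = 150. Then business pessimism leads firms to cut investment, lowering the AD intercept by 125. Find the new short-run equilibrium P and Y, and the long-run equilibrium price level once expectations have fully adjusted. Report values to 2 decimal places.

Short run: P = 188.21, Y = 2299.50. Long run: P = 226.42.

AD shifts left: new AD is Y = 4558 − 12P. With Pᵉ = 150, SRAS is Y = 41 + 12P.
Short run: 4558 − 12P = 41 + 12P gives 4517 = 24P, so P = 188.21 and Y = 4558 − 12P = 2299.50.
Y = 2299.50 is above potential 1841; expectations adjust and SRAS shifts left until Y = 1841.
Long run: on the new AD curve, 1841 = 4558 − 12P gives P = 226.42.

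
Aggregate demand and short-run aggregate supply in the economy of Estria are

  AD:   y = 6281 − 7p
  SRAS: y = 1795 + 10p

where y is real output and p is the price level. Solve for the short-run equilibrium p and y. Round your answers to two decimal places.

Set AD = SRAS: 6281 − 7p = 1795 + 10p, so 4486 = 17p and p = 263.88.
Substituting into AD, y = 6281 − 7p = 4433.82.

p = 263.88, y = 4433.82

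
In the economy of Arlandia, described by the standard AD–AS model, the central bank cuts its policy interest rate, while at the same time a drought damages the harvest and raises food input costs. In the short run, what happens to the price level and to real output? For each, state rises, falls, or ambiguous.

The first event is a positive demand shock: AD shifts right, which by itself pushes P up and Y up.
The second is an adverse supply shock: SRAS shifts left, which by itself pushes P up and Y down.
Both shocks push P up, so P rises. The two shocks push Y in opposite directions, so the effect on Y is ambiguous.

Price level: rises; output: ambiguous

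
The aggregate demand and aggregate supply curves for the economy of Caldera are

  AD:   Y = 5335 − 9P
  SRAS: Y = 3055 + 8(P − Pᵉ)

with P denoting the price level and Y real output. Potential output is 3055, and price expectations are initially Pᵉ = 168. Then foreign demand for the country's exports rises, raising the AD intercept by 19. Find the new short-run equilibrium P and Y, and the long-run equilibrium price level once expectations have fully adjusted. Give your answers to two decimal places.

Short run: P = 214.29, Y = 3425.35. Long run: P = 255.44.

AD shifts right: new AD is Y = 5354 − 9P. With Pᵉ = 168, SRAS is Y = 1711 + 8P.
Short run: 5354 − 9P = 1711 + 8P gives 3643 = 17P, so P = 214.29 and Y = 5354 − 9P = 3425.35.
Y = 3425.35 is above potential 3055; expectations adjust and SRAS shifts left until Y = 3055.
Long run: on the new AD curve, 3055 = 5354 − 9P gives P = 255.44.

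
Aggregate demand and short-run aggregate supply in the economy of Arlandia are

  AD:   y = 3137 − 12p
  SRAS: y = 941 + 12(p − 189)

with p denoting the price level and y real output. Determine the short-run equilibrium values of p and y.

p = 186, y = 905

Write SRAS as y = 941 + 12p − 2268 = 12p − 1327.
Set AD = SRAS: 3137 − 12p = 12p − 1327, so 4464 = 24p and p = 186.
Then y = 3137 − 12·186 = 905.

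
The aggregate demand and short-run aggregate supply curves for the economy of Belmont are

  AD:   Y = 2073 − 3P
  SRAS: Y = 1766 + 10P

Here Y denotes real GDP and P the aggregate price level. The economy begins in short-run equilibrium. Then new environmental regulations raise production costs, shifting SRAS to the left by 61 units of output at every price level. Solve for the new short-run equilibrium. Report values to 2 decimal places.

P = 28.31, Y = 1988.08

This is a negative supply shock: SRAS shifts left.
New SRAS: Y = 1705 + 10P.
Set AD = SRAS: 2073 − 3P = 1705 + 10P, so 368 = 13P and P = 28.31.
Substituting into AD, Y = 1988.08.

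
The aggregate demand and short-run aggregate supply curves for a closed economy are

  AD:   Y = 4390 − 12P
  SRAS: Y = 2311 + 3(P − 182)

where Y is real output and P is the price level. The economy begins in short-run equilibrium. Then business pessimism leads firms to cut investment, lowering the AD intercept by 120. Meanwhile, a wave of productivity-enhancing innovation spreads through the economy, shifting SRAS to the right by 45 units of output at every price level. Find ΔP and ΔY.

After both shocks: AD is Y = 4270 − 12P and SRAS is Y = 1810 + 3P.
Setting them equal: 2460 = 15P, so P = 164.
Y = 4270 − 12·164 = 2302.
Initially P = 175, Y = 2290, so ΔP = -11 and ΔY = +12.

ΔP = -11, ΔY = +12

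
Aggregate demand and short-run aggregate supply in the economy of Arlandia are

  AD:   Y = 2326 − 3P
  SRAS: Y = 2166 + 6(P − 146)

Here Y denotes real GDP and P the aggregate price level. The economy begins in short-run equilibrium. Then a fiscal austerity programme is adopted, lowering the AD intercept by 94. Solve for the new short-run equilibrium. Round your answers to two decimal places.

This is a negative demand shock: AD shifts left.
New AD: Y = 2232 − 3P.
SRAS can be written Y = 1290 + 6P.
Set AD = SRAS: 2232 − 3P = 1290 + 6P, so 942 = 9P and P = 104.67.
Substituting into AD, Y = 1918.00.

P = 104.67, Y = 1918.00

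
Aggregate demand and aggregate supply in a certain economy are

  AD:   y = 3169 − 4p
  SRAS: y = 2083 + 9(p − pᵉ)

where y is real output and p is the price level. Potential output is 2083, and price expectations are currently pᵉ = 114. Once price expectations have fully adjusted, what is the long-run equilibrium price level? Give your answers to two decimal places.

Long-run p = 271.50

Short run: with pᵉ = 114, SRAS is y = 1057 + 9p. Setting AD = SRAS gives 2112 = 13p, so p = 162.46 and y = 3169 − 4p = 2519.15.
Output 2519.15 is above potential 2083, so over time expected prices rise and SRAS shifts left until y returns to 2083.
Long run: y = 2083 on the AD curve gives 2083 = 3169 − 4p, so p = 271.50.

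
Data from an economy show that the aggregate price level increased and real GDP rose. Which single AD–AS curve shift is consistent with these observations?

P rose and Y rose. An AD shift moves P and Y in the same direction; an SRAS shift moves them in opposite directions.
Here P and Y moved in the same direction, so the AD curve shifted.
Since Y rose, AD shifted right.

AD shifted right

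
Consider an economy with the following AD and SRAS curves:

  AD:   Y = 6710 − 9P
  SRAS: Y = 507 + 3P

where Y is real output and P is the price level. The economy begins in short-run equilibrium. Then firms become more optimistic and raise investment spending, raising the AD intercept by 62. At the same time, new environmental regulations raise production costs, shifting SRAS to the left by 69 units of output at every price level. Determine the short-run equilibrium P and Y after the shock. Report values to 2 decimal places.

After both shocks: AD is Y = 6772 − 9P and SRAS is Y = 438 + 3P.
Setting them equal: 6334 = 12P, so P = 527.83.
Substituting into AD, Y = 2021.50.

P = 527.83, Y = 2021.50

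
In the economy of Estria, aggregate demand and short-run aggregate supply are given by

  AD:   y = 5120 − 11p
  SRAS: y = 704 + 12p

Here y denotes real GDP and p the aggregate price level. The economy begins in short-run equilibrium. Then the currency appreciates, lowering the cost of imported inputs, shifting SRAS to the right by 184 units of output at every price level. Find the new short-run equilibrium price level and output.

p = 184, y = 3096

This is a positive supply shock: SRAS shifts right.
New SRAS: y = 888 + 12p.
Set AD = SRAS: 5120 − 11p = 888 + 12p, so 4232 = 23p and p = 184.
y = 5120 − 11·184 = 3096.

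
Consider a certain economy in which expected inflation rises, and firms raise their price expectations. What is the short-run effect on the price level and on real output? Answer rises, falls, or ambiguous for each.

This is an adverse supply shock: SRAS shifts left.
Moving along the downward-sloping AD curve, P rises and Y falls.

Price level: rises; output: falls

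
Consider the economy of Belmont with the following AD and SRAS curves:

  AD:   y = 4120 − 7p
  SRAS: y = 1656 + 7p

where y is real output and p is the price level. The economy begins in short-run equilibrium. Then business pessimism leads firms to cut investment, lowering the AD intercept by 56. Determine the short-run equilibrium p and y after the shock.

This is a negative demand shock: AD shifts left.
New AD: y = 4064 − 7p.
Set AD = SRAS: 4064 − 7p = 1656 + 7p, so 2408 = 14p and p = 172.
y = 4064 − 7·172 = 2860.

p = 172, y = 2860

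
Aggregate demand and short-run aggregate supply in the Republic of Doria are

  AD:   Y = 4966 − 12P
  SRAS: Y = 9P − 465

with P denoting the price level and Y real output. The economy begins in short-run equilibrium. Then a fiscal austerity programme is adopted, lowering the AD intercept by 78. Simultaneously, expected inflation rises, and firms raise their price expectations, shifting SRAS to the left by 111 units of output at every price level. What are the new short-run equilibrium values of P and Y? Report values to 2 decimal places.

P = 260.19, Y = 1765.71

After both shocks: AD is Y = 4888 − 12P and SRAS is Y = 9P − 576.
Setting them equal: 5464 = 21P, so P = 260.19.
Substituting into AD, Y = 1765.71.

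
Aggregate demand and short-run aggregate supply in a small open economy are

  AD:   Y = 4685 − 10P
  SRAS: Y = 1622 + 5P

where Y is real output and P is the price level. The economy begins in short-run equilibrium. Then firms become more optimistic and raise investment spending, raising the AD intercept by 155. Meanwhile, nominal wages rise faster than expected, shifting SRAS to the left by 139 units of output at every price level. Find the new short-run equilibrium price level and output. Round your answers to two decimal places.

After both shocks: AD is Y = 4840 − 10P and SRAS is Y = 1483 + 5P.
Setting them equal: 3357 = 15P, so P = 223.80.
Substituting into AD, Y = 2602.00.

P = 223.80, Y = 2602.00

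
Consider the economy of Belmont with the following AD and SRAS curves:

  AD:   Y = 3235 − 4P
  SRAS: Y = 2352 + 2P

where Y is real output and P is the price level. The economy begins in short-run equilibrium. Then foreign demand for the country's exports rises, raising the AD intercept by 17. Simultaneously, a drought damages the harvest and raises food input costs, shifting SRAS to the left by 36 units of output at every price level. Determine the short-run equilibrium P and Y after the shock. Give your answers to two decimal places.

After both shocks: AD is Y = 3252 − 4P and SRAS is Y = 2316 + 2P.
Setting them equal: 936 = 6P, so P = 156.00.
Substituting into AD, Y = 2628.00.

P = 156.00, Y = 2628.00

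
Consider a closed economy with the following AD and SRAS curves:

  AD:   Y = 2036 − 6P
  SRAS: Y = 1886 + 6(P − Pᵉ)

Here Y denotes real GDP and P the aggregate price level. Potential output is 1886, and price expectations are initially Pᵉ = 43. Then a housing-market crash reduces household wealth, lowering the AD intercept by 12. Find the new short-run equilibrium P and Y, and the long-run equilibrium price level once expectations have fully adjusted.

Short run: P = 33, Y = 1826. Long run: P = 23.

AD shifts left: new AD is Y = 2024 − 6P. With Pᵉ = 43, SRAS is Y = 1628 + 6P.
Short run: 2024 − 6P = 1628 + 6P gives 396 = 12P, so P = 33 and Y = 2024 − 6·33 = 1826.
Y = 1826 is below potential 1886; expectations adjust and SRAS shifts right until Y = 1886.
Long run: on the new AD curve, 1886 = 2024 − 6P gives P = 23.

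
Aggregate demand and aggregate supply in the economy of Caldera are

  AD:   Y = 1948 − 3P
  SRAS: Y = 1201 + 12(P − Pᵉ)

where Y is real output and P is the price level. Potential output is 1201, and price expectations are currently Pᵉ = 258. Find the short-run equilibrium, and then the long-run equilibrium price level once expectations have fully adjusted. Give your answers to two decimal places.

Short run: P = 256.20, Y = 1179.40. Long run: P = 249.00.

Short run: with Pᵉ = 258, SRAS is Y = 12P − 1895. Setting AD = SRAS gives 3843 = 15P, so P = 256.20 and Y = 1948 − 3P = 1179.40.
Output 1179.40 is below potential 1201, so over time expected prices fall and SRAS shifts right until Y returns to 1201.
Long run: Y = 1201 on the AD curve gives 1201 = 1948 − 3P, so P = 249.00.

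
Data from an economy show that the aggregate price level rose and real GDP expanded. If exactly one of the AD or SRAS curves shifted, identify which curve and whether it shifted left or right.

P rose and Y rose. An AD shift moves P and Y in the same direction; an SRAS shift moves them in opposite directions.
Here P and Y moved in the same direction, so the AD curve shifted.
Since Y rose, AD shifted right.

AD shifted right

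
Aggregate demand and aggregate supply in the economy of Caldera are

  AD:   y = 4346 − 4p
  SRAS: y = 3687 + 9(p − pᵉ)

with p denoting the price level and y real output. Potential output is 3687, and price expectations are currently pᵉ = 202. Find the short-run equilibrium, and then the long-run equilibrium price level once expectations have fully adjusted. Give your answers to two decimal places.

Short run: with pᵉ = 202, SRAS is y = 1869 + 9p. Setting AD = SRAS gives 2477 = 13p, so p = 190.54 and y = 4346 − 4p = 3583.85.
Output 3583.85 is below potential 3687, so over time expected prices fall and SRAS shifts right until y returns to 3687.
Long run: y = 3687 on the AD curve gives 3687 = 4346 − 4p, so p = 164.75.

Short run: p = 190.54, y = 3583.85. Long run: p = 164.75.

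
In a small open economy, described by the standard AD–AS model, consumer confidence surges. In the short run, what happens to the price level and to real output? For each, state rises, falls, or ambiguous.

Price level: rises; output: rises

This is a positive demand shock: AD shifts right.
Moving along the upward-sloping SRAS curve, P rises and Y rises.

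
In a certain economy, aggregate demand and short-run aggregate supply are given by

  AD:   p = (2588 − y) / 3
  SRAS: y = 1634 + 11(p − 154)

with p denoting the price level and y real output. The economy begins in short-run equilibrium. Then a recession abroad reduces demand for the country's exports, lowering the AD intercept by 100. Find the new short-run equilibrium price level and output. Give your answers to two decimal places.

This is a negative demand shock: AD shifts left.
New AD: y = 2488 − 3p.
SRAS can be written y = 11p − 60.
Set AD = SRAS: 2488 − 3p = 11p − 60, so 2548 = 14p and p = 182.00.
Substituting into AD, y = 1942.00.

p = 182.00, y = 1942.00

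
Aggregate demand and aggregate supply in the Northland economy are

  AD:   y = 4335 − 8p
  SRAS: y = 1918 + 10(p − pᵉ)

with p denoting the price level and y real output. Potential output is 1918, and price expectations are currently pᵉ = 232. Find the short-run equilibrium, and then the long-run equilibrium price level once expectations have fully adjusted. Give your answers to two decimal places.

Short run: p = 263.17, y = 2229.67. Long run: p = 302.13.

Short run: with pᵉ = 232, SRAS is y = 10p − 402. Setting AD = SRAS gives 4737 = 18p, so p = 263.17 and y = 4335 − 8p = 2229.67.
Output 2229.67 is above potential 1918, so over time expected prices rise and SRAS shifts left until y returns to 1918.
Long run: y = 1918 on the AD curve gives 1918 = 4335 − 8p, so p = 302.13.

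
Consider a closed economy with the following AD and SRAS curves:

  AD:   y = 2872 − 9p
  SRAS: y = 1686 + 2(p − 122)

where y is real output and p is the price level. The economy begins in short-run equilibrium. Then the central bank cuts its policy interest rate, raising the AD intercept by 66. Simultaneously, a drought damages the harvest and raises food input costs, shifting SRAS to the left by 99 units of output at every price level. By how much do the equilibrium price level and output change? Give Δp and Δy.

Δp = +15, Δy = -69

After both shocks: AD is y = 2938 − 9p and SRAS is y = 1343 + 2p.
Setting them equal: 1595 = 11p, so p = 145.
y = 2938 − 9·145 = 1633.
Initially p = 130, y = 1702, so Δp = +15 and Δy = -69.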